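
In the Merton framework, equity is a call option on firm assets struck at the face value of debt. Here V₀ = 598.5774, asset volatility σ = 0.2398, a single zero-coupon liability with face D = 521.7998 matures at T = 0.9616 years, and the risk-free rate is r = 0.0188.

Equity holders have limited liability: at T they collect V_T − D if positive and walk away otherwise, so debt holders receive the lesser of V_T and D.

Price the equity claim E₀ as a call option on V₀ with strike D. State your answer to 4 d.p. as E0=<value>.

E0=105.9302

d₁ = [ln(V₀/D) + (r + σ²/2)T] / (σ√T)
   = [ln(598.5774/521.7998) + (0.0188 + 0.5·0.2398²)·0.9616] / (0.2398·√0.9616)
   = [0.137272 + 0.045726] / 0.235151 = 0.778215
d₂ = d₁ − σ√T = 0.778215 − 0.235151 = 0.543064
N(d₁) = 0.781779,  N(d₂) = 0.706457,  e^(−rT) = 0.982084
E₀ = V₀·N(d₁) − D·e^(−rT)·N(d₂)
   = 598.5774·0.781779 − 521.7998·0.982084·0.706457 = 105.930161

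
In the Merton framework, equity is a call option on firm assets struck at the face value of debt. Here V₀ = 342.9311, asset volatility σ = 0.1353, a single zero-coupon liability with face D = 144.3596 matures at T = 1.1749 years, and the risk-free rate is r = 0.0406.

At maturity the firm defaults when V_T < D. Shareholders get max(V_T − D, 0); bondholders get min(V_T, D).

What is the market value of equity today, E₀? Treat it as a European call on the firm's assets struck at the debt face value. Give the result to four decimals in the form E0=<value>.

d₁ = [ln(V₀/D) + (r + σ²/2)T] / (σ√T)
   = [ln(342.9311/144.3596) + (0.0406 + 0.5·0.1353²)·1.1749] / (0.1353·√1.1749)
   = [0.865222 + 0.058455] / 0.146655 = 6.298279
d₂ = d₁ − σ√T = 6.298279 − 0.146655 = 6.151623
N(d₁) = 1.000000,  N(d₂) = 1.000000,  e^(−rT) = 0.953419
E₀ = V₀·N(d₁) − D·e^(−rT)·N(d₂)
   = 342.9311·1.000000 − 144.3596·0.953419·1.000000 = 205.295933

E0=205.2959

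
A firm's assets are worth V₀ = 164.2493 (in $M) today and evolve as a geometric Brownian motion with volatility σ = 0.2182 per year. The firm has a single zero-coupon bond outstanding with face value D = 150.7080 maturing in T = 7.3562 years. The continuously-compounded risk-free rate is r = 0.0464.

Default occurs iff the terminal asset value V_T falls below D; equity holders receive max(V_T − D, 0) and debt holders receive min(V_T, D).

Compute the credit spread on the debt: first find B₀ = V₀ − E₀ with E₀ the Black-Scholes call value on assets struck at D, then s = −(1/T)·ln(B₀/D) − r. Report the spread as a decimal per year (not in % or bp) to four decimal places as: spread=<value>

d₁ = [ln(V₀/D) + (r + σ²/2)T] / (σ√T)
   = [ln(164.2493/150.7080) + (0.0464 + 0.5·0.2182²)·7.3562] / (0.2182·√7.3562)
   = [0.086041 + 0.516447] / 0.591809 = 1.018044
d₂ = d₁ − σ√T = 1.018044 − 0.591809 = 0.426236
N(d₁) = 0.845672,  N(d₂) = 0.665032,  e^(−rT) = 0.710826
E₀ = V₀·N(d₁) − D·e^(−rT)·N(d₂)
   = 164.2493·0.845672 − 150.7080·0.710826·0.665032 = 67.657991
B₀ = V₀ − E₀ = 164.2493 − 67.657991 = 96.591309
spread = −(1/T)·ln(B₀/D) − r = −(1/7.3562)·ln(96.591309/150.7080) − 0.0464 = 0.01407354

spread=0.0141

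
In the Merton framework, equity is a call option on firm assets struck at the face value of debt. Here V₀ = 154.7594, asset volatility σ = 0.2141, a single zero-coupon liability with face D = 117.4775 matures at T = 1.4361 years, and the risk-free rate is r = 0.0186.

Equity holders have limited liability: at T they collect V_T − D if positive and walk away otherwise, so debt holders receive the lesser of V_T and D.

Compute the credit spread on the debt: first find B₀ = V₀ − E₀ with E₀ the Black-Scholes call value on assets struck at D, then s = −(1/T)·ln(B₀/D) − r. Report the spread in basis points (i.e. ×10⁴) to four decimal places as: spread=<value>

spread=122.2543

d₁ = [ln(V₀/D) + (r + σ²/2)T] / (σ√T)
   = [ln(154.7594/117.4775) + (0.0186 + 0.5·0.2141²)·1.4361] / (0.2141·√1.4361)
   = [0.275625 + 0.059626] / 0.256572 = 1.306655
d₂ = d₁ − σ√T = 1.306655 − 0.256572 = 1.050083
N(d₁) = 0.904335,  N(d₂) = 0.853160,  e^(−rT) = 0.973642
E₀ = V₀·N(d₁) − D·e^(−rT)·N(d₂)
   = 154.7594·0.904335 − 117.4775·0.973642·0.853160 = 42.369011
B₀ = V₀ − E₀ = 154.7594 − 42.369011 = 112.390389
spread = −(1/T)·ln(B₀/D) − r = −(1/1.4361)·ln(112.390389/117.4775) − 0.0186 = 0.01222543
in basis points: 0.01222543 × 10⁴ = 122.2543 bp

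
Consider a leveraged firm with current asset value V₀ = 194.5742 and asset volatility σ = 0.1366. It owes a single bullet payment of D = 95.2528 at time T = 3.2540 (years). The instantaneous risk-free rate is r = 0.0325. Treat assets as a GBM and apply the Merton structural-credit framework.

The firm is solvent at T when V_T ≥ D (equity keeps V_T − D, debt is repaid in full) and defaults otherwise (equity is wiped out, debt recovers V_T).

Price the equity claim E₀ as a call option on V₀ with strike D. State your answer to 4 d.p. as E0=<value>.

d₁ = [ln(V₀/D) + (r + σ²/2)T] / (σ√T)
   = [ln(194.5742/95.2528) + (0.0325 + 0.5·0.1366²)·3.2540] / (0.1366·√3.2540)
   = [0.714279 + 0.136114] / 0.246411 = 3.451122
d₂ = d₁ − σ√T = 3.451122 − 0.246411 = 3.204712
N(d₁) = 0.999721,  N(d₂) = 0.999324,  e^(−rT) = 0.899645
E₀ = V₀·N(d₁) − D·e^(−rT)·N(d₂)
   = 194.5742·0.999721 − 95.2528·0.899645·0.999324 = 108.884108

E0=108.8841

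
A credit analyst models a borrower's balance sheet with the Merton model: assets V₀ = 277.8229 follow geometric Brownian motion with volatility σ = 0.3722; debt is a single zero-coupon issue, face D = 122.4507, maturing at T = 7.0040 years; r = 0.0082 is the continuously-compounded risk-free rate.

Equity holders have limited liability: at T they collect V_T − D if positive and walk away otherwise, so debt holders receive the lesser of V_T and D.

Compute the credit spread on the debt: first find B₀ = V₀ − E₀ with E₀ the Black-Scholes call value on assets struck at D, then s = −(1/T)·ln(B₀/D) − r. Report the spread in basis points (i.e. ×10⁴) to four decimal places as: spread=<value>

spread=223.7974

d₁ = [ln(V₀/D) + (r + σ²/2)T] / (σ√T)
   = [ln(277.8229/122.4507) + (0.0082 + 0.5·0.3722²)·7.0040] / (0.3722·√7.0040)
   = [0.819275 + 0.542575] / 0.985030 = 1.382547
d₂ = d₁ − σ√T = 1.382547 − 0.985030 = 0.397517
N(d₁) = 0.916598,  N(d₂) = 0.654507,  e^(−rT) = 0.944185
E₀ = V₀·N(d₁) − D·e^(−rT)·N(d₂)
   = 277.8229·0.916598 − 122.4507·0.944185·0.654507 = 178.980371
B₀ = V₀ − E₀ = 277.8229 − 178.980371 = 98.842529
spread = −(1/T)·ln(B₀/D) − r = −(1/7.0040)·ln(98.842529/122.4507) − 0.0082 = 0.02237974
in basis points: 0.02237974 × 10⁴ = 223.7974 bp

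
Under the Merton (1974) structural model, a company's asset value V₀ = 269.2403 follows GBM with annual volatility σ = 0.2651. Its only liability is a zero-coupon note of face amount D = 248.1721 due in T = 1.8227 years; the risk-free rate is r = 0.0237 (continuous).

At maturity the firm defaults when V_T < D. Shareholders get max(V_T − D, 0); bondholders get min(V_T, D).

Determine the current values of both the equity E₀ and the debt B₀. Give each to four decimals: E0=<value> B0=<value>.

E0=53.9139 B0=215.3264

d₁ = [ln(V₀/D) + (r + σ²/2)T] / (σ√T)
   = [ln(269.2403/248.1721) + (0.0237 + 0.5·0.2651²)·1.8227] / (0.2651·√1.8227)
   = [0.081482 + 0.107246] / 0.357905 = 0.527313
d₂ = d₁ − σ√T = 0.527313 − 0.357905 = 0.169408
N(d₁) = 0.701012,  N(d₂) = 0.567262,  e^(−rT) = 0.957722
E₀ = V₀·N(d₁) − D·e^(−rT)·N(d₂)
   = 269.2403·0.701012 − 248.1721·0.957722·0.567262 = 53.913853
B₀ = V₀ − E₀ = 269.2403 − 53.913853 = 215.326447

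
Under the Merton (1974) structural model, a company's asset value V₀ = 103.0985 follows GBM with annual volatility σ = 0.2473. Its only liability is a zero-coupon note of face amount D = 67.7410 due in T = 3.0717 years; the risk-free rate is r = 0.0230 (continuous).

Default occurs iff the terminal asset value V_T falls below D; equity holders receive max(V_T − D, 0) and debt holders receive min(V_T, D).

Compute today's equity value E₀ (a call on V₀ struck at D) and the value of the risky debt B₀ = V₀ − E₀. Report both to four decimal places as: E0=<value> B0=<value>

E0=42.1948 B0=60.9037

d₁ = [ln(V₀/D) + (r + σ²/2)T] / (σ√T)
   = [ln(103.0985/67.7410) + (0.0230 + 0.5·0.2473²)·3.0717] / (0.2473·√3.0717)
   = [0.419993 + 0.164578] / 0.433425 = 1.348726
d₂ = d₁ − σ√T = 1.348726 − 0.433425 = 0.915301
N(d₁) = 0.911287,  N(d₂) = 0.819983,  e^(−rT) = 0.931789
E₀ = V₀·N(d₁) − D·e^(−rT)·N(d₂)
   = 103.0985·0.911287 − 67.7410·0.931789·0.819983 = 42.194779
B₀ = V₀ − E₀ = 103.0985 − 42.194779 = 60.903721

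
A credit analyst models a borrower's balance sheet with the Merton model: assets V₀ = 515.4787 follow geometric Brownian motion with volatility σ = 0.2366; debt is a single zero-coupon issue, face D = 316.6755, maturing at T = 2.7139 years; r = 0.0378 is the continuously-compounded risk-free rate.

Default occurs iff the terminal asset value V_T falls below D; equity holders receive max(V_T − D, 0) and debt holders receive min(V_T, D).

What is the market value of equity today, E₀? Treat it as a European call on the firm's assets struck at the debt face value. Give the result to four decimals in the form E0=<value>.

E0=233.8748

d₁ = [ln(V₀/D) + (r + σ²/2)T] / (σ√T)
   = [ln(515.4787/316.6755) + (0.0378 + 0.5·0.2366²)·2.7139] / (0.2366·√2.7139)
   = [0.487218 + 0.178547] / 0.389773 = 1.708085
d₂ = d₁ − σ√T = 1.708085 − 0.389773 = 1.318312
N(d₁) = 0.956190,  N(d₂) = 0.906300,  e^(−rT) = 0.902501
E₀ = V₀·N(d₁) − D·e^(−rT)·N(d₂)
   = 515.4787·0.956190 − 316.6755·0.902501·0.906300 = 233.874801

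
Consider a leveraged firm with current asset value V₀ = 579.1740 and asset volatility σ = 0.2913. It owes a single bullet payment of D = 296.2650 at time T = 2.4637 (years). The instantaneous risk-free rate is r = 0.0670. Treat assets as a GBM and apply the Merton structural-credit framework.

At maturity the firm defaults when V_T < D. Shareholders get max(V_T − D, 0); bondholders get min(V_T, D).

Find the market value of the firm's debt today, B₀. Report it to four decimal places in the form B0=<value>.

d₁ = [ln(V₀/D) + (r + σ²/2)T] / (σ√T)
   = [ln(579.1740/296.2650) + (0.0670 + 0.5·0.2913²)·2.4637] / (0.2913·√2.4637)
   = [0.670349 + 0.269597] / 0.457230 = 2.055742
d₂ = d₁ − σ√T = 2.055742 − 0.457230 = 1.598512
N(d₁) = 0.980096,  N(d₂) = 0.945035,  e^(−rT) = 0.847836
E₀ = V₀·N(d₁) − D·e^(−rT)·N(d₂)
   = 579.1740·0.980096 − 296.2650·0.847836·0.945035 = 330.268337
B₀ = V₀ − E₀ = 579.1740 − 330.268337 = 248.905663

B0=248.9057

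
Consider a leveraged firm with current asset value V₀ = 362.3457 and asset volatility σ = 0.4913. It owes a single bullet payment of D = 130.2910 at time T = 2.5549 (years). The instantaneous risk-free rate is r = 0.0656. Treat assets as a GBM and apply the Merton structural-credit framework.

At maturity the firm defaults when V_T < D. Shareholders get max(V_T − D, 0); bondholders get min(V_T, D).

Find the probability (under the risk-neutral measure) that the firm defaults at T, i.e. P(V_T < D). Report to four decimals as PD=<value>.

d₁ = [ln(V₀/D) + (r + σ²/2)T] / (σ√T)
   = [ln(362.3457/130.2910) + (0.0656 + 0.5·0.4913²)·2.5549] / (0.4913·√2.5549)
   = [1.022828 + 0.475947] / 0.785297 = 1.908547
d₂ = d₁ − σ√T = 1.908547 − 0.785297 = 1.123250
risk-neutral PD = N(−d₂) = N(-1.123250) = 0.130666

PD=0.1307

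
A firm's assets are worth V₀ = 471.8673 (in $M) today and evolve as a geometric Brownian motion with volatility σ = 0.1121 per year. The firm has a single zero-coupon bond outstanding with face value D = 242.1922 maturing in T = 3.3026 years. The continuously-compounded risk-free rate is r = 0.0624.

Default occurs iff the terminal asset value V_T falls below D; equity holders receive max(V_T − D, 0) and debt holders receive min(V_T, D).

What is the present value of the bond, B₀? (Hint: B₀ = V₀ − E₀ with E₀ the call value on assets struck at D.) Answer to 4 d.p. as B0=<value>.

B0=197.0877

d₁ = [ln(V₀/D) + (r + σ²/2)T] / (σ√T)
   = [ln(471.8673/242.1922) + (0.0624 + 0.5·0.1121²)·3.3026] / (0.1121·√3.3026)
   = [0.666966 + 0.226833] / 0.203720 = 4.387392
d₂ = d₁ − σ√T = 4.387392 − 0.203720 = 4.183672
N(d₁) = 0.999994,  N(d₂) = 0.999986,  e^(−rT) = 0.813766
E₀ = V₀·N(d₁) − D·e^(−rT)·N(d₂)
   = 471.8673·0.999994 − 242.1922·0.813766·0.999986 = 274.779606
B₀ = V₀ − E₀ = 471.8673 − 274.779606 = 197.087694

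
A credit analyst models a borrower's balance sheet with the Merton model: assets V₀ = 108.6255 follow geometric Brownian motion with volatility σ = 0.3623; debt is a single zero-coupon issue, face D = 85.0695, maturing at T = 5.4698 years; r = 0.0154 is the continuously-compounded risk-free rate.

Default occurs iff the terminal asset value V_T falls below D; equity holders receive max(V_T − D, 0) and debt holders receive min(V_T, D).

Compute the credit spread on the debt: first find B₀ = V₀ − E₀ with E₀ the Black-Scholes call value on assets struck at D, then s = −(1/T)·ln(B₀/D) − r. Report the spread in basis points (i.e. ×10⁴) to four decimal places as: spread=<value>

d₁ = [ln(V₀/D) + (r + σ²/2)T] / (σ√T)
   = [ln(108.6255/85.0695) + (0.0154 + 0.5·0.3623²)·5.4698] / (0.3623·√5.4698)
   = [0.244438 + 0.443221] / 0.847333 = 0.811557
d₂ = d₁ − σ√T = 0.811557 − 0.847333 = -0.035776
N(d₁) = 0.791477,  N(d₂) = 0.485731,  e^(−rT) = 0.919215
E₀ = V₀·N(d₁) − D·e^(−rT)·N(d₂)
   = 108.6255·0.791477 − 85.0695·0.919215·0.485731 = 47.991831
B₀ = V₀ − E₀ = 108.6255 − 47.991831 = 60.633669
spread = −(1/T)·ln(B₀/D) − r = −(1/5.4698)·ln(60.633669/85.0695) − 0.0154 = 0.04650688
in basis points: 0.04650688 × 10⁴ = 465.0688 bp

spread=465.0688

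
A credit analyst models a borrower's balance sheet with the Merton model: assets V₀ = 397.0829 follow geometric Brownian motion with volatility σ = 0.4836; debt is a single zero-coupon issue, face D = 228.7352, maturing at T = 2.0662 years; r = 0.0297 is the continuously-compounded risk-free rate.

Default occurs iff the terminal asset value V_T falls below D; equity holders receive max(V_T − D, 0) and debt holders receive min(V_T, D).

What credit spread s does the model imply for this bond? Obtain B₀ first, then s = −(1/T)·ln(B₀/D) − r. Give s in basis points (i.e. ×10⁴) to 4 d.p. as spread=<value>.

spread=480.6042

d₁ = [ln(V₀/D) + (r + σ²/2)T] / (σ√T)
   = [ln(397.0829/228.7352) + (0.0297 + 0.5·0.4836²)·2.0662] / (0.4836·√2.0662)
   = [0.551580 + 0.302976] / 0.695140 = 1.229329
d₂ = d₁ − σ√T = 1.229329 − 0.695140 = 0.534189
N(d₁) = 0.890526,  N(d₂) = 0.703395,  e^(−rT) = 0.940479
E₀ = V₀·N(d₁) − D·e^(−rT)·N(d₂)
   = 397.0829·0.890526 − 228.7352·0.940479·0.703395 = 202.297894
B₀ = V₀ − E₀ = 397.0829 − 202.297894 = 194.785006
spread = −(1/T)·ln(B₀/D) − r = −(1/2.0662)·ln(194.785006/228.7352) − 0.0297 = 0.04806042
in basis points: 0.04806042 × 10⁴ = 480.6042 bp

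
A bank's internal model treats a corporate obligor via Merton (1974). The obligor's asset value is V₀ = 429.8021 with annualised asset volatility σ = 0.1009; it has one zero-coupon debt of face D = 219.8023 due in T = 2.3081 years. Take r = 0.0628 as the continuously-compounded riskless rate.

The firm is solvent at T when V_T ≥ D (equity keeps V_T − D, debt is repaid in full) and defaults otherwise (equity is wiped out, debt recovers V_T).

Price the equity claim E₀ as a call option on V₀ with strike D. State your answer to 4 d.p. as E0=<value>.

d₁ = [ln(V₀/D) + (r + σ²/2)T] / (σ√T)
   = [ln(429.8021/219.8023) + (0.0628 + 0.5·0.1009²)·2.3081] / (0.1009·√2.3081)
   = [0.670596 + 0.156698] / 0.153292 = 5.396864
d₂ = d₁ − σ√T = 5.396864 − 0.153292 = 5.243573
N(d₁) = 1.000000,  N(d₂) = 1.000000,  e^(−rT) = 0.865067
E₀ = V₀·N(d₁) − D·e^(−rT)·N(d₂)
   = 429.8021·1.000000 − 219.8023·0.865067·1.000000 = 239.658453

E0=239.6585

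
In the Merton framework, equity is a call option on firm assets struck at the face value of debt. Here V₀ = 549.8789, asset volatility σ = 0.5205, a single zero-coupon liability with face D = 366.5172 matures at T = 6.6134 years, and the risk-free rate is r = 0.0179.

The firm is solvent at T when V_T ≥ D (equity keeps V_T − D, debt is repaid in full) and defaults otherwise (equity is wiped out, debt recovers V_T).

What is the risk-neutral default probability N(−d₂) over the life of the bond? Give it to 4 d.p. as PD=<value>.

PD=0.6094

d₁ = [ln(V₀/D) + (r + σ²/2)T] / (σ√T)
   = [ln(549.8789/366.5172) + (0.0179 + 0.5·0.5205²)·6.6134] / (0.5205·√6.6134)
   = [0.405653 + 1.014232] / 1.338545 = 1.060767
d₂ = d₁ − σ√T = 1.060767 − 1.338545 = -0.277779
risk-neutral PD = N(−d₂) = N(0.277779) = 0.609409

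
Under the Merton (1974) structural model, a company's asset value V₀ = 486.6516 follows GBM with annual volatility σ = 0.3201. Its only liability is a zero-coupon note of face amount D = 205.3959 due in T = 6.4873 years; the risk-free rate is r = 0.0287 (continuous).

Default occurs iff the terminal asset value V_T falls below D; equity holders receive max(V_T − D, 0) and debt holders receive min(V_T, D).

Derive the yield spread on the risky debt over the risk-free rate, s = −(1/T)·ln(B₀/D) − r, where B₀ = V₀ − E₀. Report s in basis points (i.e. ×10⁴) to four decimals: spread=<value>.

spread=96.9611

d₁ = [ln(V₀/D) + (r + σ²/2)T] / (σ√T)
   = [ln(486.6516/205.3959) + (0.0287 + 0.5·0.3201²)·6.4873] / (0.3201·√6.4873)
   = [0.862609 + 0.518543] / 0.815300 = 1.694041
d₂ = d₁ − σ√T = 1.694041 − 0.815300 = 0.878740
N(d₁) = 0.954871,  N(d₂) = 0.810229,  e^(−rT) = 0.830120
E₀ = V₀·N(d₁) − D·e^(−rT)·N(d₂)
   = 486.6516·0.954871 − 205.3959·0.830120·0.810229 = 326.543015
B₀ = V₀ − E₀ = 486.6516 − 326.543015 = 160.108585
spread = −(1/T)·ln(B₀/D) − r = −(1/6.4873)·ln(160.108585/205.3959) − 0.0287 = 0.00969611
in basis points: 0.00969611 × 10⁴ = 96.9611 bp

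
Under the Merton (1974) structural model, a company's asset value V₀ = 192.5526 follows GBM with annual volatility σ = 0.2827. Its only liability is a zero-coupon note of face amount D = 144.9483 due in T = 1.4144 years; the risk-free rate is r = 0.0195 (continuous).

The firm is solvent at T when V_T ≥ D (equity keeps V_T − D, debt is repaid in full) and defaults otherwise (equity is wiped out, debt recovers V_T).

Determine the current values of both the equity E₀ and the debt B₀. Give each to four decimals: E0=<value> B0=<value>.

d₁ = [ln(V₀/D) + (r + σ²/2)T] / (σ√T)
   = [ln(192.5526/144.9483) + (0.0195 + 0.5·0.2827²)·1.4144] / (0.2827·√1.4144)
   = [0.283992 + 0.084100] / 0.336211 = 1.094824
d₂ = d₁ − σ√T = 1.094824 − 0.336211 = 0.758613
N(d₁) = 0.863203,  N(d₂) = 0.775958,  e^(−rT) = 0.972796
E₀ = V₀·N(d₁) − D·e^(−rT)·N(d₂)
   = 192.5526·0.863203 − 144.9483·0.972796·0.775958 = 56.797949
B₀ = V₀ − E₀ = 192.5526 − 56.797949 = 135.754651

E0=56.7979 B0=135.7547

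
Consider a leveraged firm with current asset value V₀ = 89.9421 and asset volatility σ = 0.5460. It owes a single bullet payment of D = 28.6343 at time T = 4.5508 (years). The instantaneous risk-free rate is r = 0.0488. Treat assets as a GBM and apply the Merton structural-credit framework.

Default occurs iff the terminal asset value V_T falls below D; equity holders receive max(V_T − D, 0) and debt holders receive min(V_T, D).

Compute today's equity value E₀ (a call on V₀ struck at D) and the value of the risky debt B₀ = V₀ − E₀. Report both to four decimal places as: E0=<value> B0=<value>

d₁ = [ln(V₀/D) + (r + σ²/2)T] / (σ√T)
   = [ln(89.9421/28.6343) + (0.0488 + 0.5·0.5460²)·4.5508] / (0.5460·√4.5508)
   = [1.144561 + 0.900412] / 1.164760 = 1.755703
d₂ = d₁ − σ√T = 1.755703 − 1.164760 = 0.590943
N(d₁) = 0.960430,  N(d₂) = 0.722721,  e^(−rT) = 0.800852
E₀ = V₀·N(d₁) − D·e^(−rT)·N(d₂)
   = 89.9421·0.960430 − 28.6343·0.800852·0.722721 = 69.809817
B₀ = V₀ − E₀ = 89.9421 − 69.809817 = 20.132283

E0=69.8098 B0=20.1323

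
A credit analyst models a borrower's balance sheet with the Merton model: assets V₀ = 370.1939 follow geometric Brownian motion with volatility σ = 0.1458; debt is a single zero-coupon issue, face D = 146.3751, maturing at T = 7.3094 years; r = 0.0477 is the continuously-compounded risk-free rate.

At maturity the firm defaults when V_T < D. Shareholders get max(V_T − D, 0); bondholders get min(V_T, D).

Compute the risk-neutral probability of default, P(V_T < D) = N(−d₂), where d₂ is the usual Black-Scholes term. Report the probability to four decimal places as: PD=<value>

d₁ = [ln(V₀/D) + (r + σ²/2)T] / (σ√T)
   = [ln(370.1939/146.3751) + (0.0477 + 0.5·0.1458²)·7.3094] / (0.1458·√7.3094)
   = [0.927854 + 0.426349] / 0.394183 = 3.435464
d₂ = d₁ − σ√T = 3.435464 − 0.394183 = 3.041281
risk-neutral PD = N(−d₂) = N(-3.041281) = 0.001178

PD=0.0012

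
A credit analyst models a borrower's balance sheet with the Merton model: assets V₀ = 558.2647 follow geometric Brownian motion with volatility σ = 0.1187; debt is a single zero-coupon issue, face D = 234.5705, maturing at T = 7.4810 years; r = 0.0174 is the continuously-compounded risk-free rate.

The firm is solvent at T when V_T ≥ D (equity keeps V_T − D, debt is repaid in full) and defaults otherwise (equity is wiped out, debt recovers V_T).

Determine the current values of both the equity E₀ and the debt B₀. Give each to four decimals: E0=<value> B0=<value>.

E0=352.3565 B0=205.9082

d₁ = [ln(V₀/D) + (r + σ²/2)T] / (σ√T)
   = [ln(558.2647/234.5705) + (0.0174 + 0.5·0.1187²)·7.4810] / (0.1187·√7.4810)
   = [0.867077 + 0.182872] / 0.324661 = 3.233982
d₂ = d₁ − σ√T = 3.233982 − 0.324661 = 2.909321
N(d₁) = 0.999390,  N(d₂) = 0.998189,  e^(−rT) = 0.877947
E₀ = V₀·N(d₁) − D·e^(−rT)·N(d₂)
   = 558.2647·0.999390 − 234.5705·0.877947·0.998189 = 352.356522
B₀ = V₀ − E₀ = 558.2647 − 352.356522 = 205.908178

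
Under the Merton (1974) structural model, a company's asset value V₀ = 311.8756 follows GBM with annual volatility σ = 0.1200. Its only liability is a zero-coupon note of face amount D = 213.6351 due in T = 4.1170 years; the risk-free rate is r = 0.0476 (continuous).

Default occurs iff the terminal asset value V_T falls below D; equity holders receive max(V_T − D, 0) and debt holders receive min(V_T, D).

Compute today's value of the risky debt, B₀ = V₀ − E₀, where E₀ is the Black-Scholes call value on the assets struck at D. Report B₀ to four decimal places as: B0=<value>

d₁ = [ln(V₀/D) + (r + σ²/2)T] / (σ√T)
   = [ln(311.8756/213.6351) + (0.0476 + 0.5·0.1200²)·4.1170] / (0.1200·√4.1170)
   = [0.378335 + 0.225612] / 0.243485 = 2.480429
d₂ = d₁ − σ√T = 2.480429 − 0.243485 = 2.236945
N(d₁) = 0.993439,  N(d₂) = 0.987355,  e^(−rT) = 0.822038
E₀ = V₀·N(d₁) − D·e^(−rT)·N(d₂)
   = 311.8756·0.993439 − 213.6351·0.822038·0.987355 = 136.433904
B₀ = V₀ − E₀ = 311.8756 − 136.433904 = 175.441696

B0=175.4417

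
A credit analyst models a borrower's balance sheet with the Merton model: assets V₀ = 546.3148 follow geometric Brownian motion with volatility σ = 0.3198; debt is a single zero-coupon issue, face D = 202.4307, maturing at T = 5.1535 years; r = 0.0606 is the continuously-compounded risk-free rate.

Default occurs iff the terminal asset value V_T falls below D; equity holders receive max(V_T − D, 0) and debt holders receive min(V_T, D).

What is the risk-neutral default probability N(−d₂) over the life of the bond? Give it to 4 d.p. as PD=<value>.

PD=0.0757

d₁ = [ln(V₀/D) + (r + σ²/2)T] / (σ√T)
   = [ln(546.3148/202.4307) + (0.0606 + 0.5·0.3198²)·5.1535] / (0.3198·√5.1535)
   = [0.992798 + 0.575832] / 0.725988 = 2.160681
d₂ = d₁ − σ√T = 2.160681 − 0.725988 = 1.434693
risk-neutral PD = N(−d₂) = N(-1.434693) = 0.075687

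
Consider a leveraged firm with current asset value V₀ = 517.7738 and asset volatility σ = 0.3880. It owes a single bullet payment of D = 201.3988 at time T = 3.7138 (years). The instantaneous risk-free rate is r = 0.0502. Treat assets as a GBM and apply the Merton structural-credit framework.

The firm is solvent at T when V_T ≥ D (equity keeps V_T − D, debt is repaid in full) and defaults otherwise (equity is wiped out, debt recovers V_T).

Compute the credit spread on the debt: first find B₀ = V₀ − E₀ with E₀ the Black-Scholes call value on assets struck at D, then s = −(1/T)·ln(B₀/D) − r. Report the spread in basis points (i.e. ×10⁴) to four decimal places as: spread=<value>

d₁ = [ln(V₀/D) + (r + σ²/2)T] / (σ√T)
   = [ln(517.7738/201.3988) + (0.0502 + 0.5·0.3880²)·3.7138] / (0.3880·√3.7138)
   = [0.944251 + 0.465978] / 0.747723 = 1.886031
d₂ = d₁ − σ√T = 1.886031 − 0.747723 = 1.138307
N(d₁) = 0.970355,  N(d₂) = 0.872504,  e^(−rT) = 0.829914
E₀ = V₀·N(d₁) − D·e^(−rT)·N(d₂)
   = 517.7738·0.970355 − 201.3988·0.829914·0.872504 = 356.590604
B₀ = V₀ − E₀ = 517.7738 − 356.590604 = 161.183196
spread = −(1/T)·ln(B₀/D) − r = −(1/3.7138)·ln(161.183196/201.3988) − 0.0502 = 0.00977777
in basis points: 0.00977777 × 10⁴ = 97.7777 bp

spread=97.7777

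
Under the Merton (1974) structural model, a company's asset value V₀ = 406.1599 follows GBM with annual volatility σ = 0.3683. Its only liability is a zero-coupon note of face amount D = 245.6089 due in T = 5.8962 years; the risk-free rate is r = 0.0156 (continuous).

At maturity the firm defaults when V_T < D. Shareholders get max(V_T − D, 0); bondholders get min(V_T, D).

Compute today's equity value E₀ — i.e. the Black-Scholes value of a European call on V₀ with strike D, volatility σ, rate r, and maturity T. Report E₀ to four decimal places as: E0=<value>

d₁ = [ln(V₀/D) + (r + σ²/2)T] / (σ√T)
   = [ln(406.1599/245.6089) + (0.0156 + 0.5·0.3683²)·5.8962] / (0.3683·√5.8962)
   = [0.503006 + 0.491875] / 0.894309 = 1.112458
d₂ = d₁ − σ√T = 1.112458 − 0.894309 = 0.218149
N(d₁) = 0.867029,  N(d₂) = 0.586343,  e^(−rT) = 0.912123
E₀ = V₀·N(d₁) − D·e^(−rT)·N(d₂)
   = 406.1599·0.867029 − 245.6089·0.912123·0.586343 = 220.796727

E0=220.7967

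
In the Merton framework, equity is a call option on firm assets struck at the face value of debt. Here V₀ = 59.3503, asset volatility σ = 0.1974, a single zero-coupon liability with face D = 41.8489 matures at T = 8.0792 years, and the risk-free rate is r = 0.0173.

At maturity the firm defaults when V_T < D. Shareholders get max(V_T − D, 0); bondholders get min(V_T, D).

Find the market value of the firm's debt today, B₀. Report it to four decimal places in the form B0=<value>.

d₁ = [ln(V₀/D) + (r + σ²/2)T] / (σ√T)
   = [ln(59.3503/41.8489) + (0.0173 + 0.5·0.1974²)·8.0792] / (0.1974·√8.0792)
   = [0.349392 + 0.297180] / 0.561088 = 1.152353
d₂ = d₁ − σ√T = 1.152353 − 0.561088 = 0.591265
N(d₁) = 0.875412,  N(d₂) = 0.722828,  e^(−rT) = 0.869558
E₀ = V₀·N(d₁) − D·e^(−rT)·N(d₂)
   = 59.3503·0.875412 − 41.8489·0.869558·0.722828 = 25.652202
B₀ = V₀ − E₀ = 59.3503 − 25.652202 = 33.698098

B0=33.6981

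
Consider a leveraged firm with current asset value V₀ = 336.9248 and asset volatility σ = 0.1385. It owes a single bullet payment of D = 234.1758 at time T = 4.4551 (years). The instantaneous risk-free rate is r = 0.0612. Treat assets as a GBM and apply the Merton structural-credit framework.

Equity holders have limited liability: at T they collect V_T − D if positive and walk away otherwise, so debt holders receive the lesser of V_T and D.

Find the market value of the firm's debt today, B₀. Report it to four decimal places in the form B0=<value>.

B0=177.9211

d₁ = [ln(V₀/D) + (r + σ²/2)T] / (σ√T)
   = [ln(336.9248/234.1758) + (0.0612 + 0.5·0.1385²)·4.4551] / (0.1385·√4.4551)
   = [0.363788 + 0.315382] / 0.292333 = 2.323269
d₂ = d₁ − σ√T = 2.323269 − 0.292333 = 2.030935
N(d₁) = 0.989918,  N(d₂) = 0.978869,  e^(−rT) = 0.761358
E₀ = V₀·N(d₁) − D·e^(−rT)·N(d₂)
   = 336.9248·0.989918 − 234.1758·0.761358·0.978869 = 159.003716
B₀ = V₀ − E₀ = 336.9248 − 159.003716 = 177.921084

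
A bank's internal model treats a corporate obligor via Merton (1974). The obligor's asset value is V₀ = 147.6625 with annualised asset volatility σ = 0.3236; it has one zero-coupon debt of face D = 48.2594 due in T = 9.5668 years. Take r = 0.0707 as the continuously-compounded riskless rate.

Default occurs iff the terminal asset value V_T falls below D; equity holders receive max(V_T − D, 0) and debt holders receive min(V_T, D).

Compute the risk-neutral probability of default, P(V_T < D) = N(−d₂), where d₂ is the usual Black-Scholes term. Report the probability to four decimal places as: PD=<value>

PD=0.0981

d₁ = [ln(V₀/D) + (r + σ²/2)T] / (σ√T)
   = [ln(147.6625/48.2594) + (0.0707 + 0.5·0.3236²)·9.5668] / (0.3236·√9.5668)
   = [1.118339 + 1.177276] / 1.000903 = 2.293544
d₂ = d₁ − σ√T = 2.293544 − 1.000903 = 1.292641
risk-neutral PD = N(−d₂) = N(-1.292641) = 0.098068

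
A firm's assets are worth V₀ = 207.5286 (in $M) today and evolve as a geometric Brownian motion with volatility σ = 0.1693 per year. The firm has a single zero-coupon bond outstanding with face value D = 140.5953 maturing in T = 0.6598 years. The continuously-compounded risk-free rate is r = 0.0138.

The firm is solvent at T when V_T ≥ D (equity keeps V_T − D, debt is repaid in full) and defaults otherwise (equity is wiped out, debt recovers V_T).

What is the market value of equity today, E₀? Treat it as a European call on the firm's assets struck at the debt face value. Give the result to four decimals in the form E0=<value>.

d₁ = [ln(V₀/D) + (r + σ²/2)T] / (σ√T)
   = [ln(207.5286/140.5953) + (0.0138 + 0.5·0.1693²)·0.6598] / (0.1693·√0.6598)
   = [0.389384 + 0.018561] / 0.137519 = 2.966457
d₂ = d₁ − σ√T = 2.966457 − 0.137519 = 2.828938
N(d₁) = 0.998494,  N(d₂) = 0.997665,  e^(−rT) = 0.990936
E₀ = V₀·N(d₁) − D·e^(−rT)·N(d₂)
   = 207.5286·0.998494 − 140.5953·0.990936·0.997665 = 68.220385

E0=68.2204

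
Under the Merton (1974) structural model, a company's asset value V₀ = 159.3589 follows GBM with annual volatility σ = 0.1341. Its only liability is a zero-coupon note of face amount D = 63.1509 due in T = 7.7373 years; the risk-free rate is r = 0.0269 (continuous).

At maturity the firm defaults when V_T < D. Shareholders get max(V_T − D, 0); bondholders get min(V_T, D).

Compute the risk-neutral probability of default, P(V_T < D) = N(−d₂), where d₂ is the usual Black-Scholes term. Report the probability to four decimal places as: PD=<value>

d₁ = [ln(V₀/D) + (r + σ²/2)T] / (σ√T)
   = [ln(159.3589/63.1509) + (0.0269 + 0.5·0.1341²)·7.7373] / (0.1341·√7.7373)
   = [0.925632 + 0.277703] / 0.373013 = 3.225989
d₂ = d₁ − σ√T = 3.225989 − 0.373013 = 2.852976
risk-neutral PD = N(−d₂) = N(-2.852976) = 0.002166

PD=0.0022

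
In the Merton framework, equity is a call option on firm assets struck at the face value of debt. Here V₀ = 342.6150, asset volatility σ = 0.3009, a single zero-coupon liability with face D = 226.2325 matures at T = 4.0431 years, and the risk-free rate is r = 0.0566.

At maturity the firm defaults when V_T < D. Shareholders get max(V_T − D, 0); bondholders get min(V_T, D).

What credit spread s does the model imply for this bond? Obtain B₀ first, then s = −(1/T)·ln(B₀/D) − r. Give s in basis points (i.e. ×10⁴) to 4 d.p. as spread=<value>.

spread=152.1574

d₁ = [ln(V₀/D) + (r + σ²/2)T] / (σ√T)
   = [ln(342.6150/226.2325) + (0.0566 + 0.5·0.3009²)·4.0431] / (0.3009·√4.0431)
   = [0.415044 + 0.411872] / 0.605034 = 1.366728
d₂ = d₁ − σ√T = 1.366728 − 0.605034 = 0.761695
N(d₁) = 0.914145,  N(d₂) = 0.776879,  e^(−rT) = 0.795456
E₀ = V₀·N(d₁) − D·e^(−rT)·N(d₂)
   = 342.6150·0.914145 − 226.2325·0.795456·0.776879 = 173.394093
B₀ = V₀ − E₀ = 342.6150 − 173.394093 = 169.220907
spread = −(1/T)·ln(B₀/D) − r = −(1/4.0431)·ln(169.220907/226.2325) − 0.0566 = 0.01521574
in basis points: 0.01521574 × 10⁴ = 152.1574 bp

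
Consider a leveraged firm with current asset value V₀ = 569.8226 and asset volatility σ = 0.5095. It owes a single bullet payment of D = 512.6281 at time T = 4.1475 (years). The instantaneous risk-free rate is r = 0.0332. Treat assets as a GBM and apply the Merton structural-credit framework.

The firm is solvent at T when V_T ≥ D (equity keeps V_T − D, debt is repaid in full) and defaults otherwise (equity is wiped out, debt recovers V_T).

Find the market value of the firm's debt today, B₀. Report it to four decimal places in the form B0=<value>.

B0=301.9229

d₁ = [ln(V₀/D) + (r + σ²/2)T] / (σ√T)
   = [ln(569.8226/512.6281) + (0.0332 + 0.5·0.5095²)·4.1475] / (0.5095·√4.1475)
   = [0.105774 + 0.676022] / 1.037618 = 0.753454
d₂ = d₁ − σ√T = 0.753454 − 1.037618 = -0.284164
N(d₁) = 0.774411,  N(d₂) = 0.388142,  e^(−rT) = 0.871363
E₀ = V₀·N(d₁) − D·e^(−rT)·N(d₂)
   = 569.8226·0.774411 − 512.6281·0.871363·0.388142 = 267.899725
B₀ = V₀ − E₀ = 569.8226 − 267.899725 = 301.922875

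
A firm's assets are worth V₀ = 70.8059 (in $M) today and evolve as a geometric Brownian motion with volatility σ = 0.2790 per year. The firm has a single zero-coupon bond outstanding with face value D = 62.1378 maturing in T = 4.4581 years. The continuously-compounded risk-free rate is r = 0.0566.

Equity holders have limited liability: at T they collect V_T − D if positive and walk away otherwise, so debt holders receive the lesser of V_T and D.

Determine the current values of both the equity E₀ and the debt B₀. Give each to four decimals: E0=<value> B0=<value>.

d₁ = [ln(V₀/D) + (r + σ²/2)T] / (σ√T)
   = [ln(70.8059/62.1378) + (0.0566 + 0.5·0.2790²)·4.4581] / (0.2790·√4.4581)
   = [0.130588 + 0.425840] / 0.589087 = 0.944560
d₂ = d₁ − σ√T = 0.944560 − 0.589087 = 0.355474
N(d₁) = 0.827558,  N(d₂) = 0.638883,  e^(−rT) = 0.776989
E₀ = V₀·N(d₁) − D·e^(−rT)·N(d₂)
   = 70.8059·0.827558 − 62.1378·0.776989·0.638883 = 27.750489
B₀ = V₀ − E₀ = 70.8059 − 27.750489 = 43.055411

E0=27.7505 B0=43.0554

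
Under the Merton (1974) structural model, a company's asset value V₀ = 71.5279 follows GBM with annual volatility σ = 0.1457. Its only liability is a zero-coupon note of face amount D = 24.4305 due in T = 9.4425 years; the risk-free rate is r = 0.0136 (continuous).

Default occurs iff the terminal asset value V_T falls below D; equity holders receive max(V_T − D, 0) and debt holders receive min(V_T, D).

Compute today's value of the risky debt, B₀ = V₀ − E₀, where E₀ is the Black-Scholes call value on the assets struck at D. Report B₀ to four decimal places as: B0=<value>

B0=21.4672

d₁ = [ln(V₀/D) + (r + σ²/2)T] / (σ√T)
   = [ln(71.5279/24.4305) + (0.0136 + 0.5·0.1457²)·9.4425] / (0.1457·√9.4425)
   = [1.074255 + 0.228643] / 0.447716 = 2.910097
d₂ = d₁ − σ√T = 2.910097 − 0.447716 = 2.462380
N(d₁) = 0.998193,  N(d₂) = 0.993099,  e^(−rT) = 0.879486
E₀ = V₀·N(d₁) − D·e^(−rT)·N(d₂)
   = 71.5279·0.998193 − 24.4305·0.879486·0.993099 = 50.060679
B₀ = V₀ − E₀ = 71.5279 − 50.060679 = 21.467221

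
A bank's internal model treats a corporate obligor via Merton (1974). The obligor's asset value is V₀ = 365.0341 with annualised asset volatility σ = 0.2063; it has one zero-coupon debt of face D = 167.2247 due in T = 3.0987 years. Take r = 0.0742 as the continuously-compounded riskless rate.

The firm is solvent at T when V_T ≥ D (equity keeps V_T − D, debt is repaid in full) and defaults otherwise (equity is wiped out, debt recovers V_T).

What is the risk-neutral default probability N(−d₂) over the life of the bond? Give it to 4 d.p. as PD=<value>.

d₁ = [ln(V₀/D) + (r + σ²/2)T] / (σ√T)
   = [ln(365.0341/167.2247) + (0.0742 + 0.5·0.2063²)·3.0987] / (0.2063·√3.0987)
   = [0.780652 + 0.295863] / 0.363152 = 2.964363
d₂ = d₁ − σ√T = 2.964363 − 0.363152 = 2.601211
risk-neutral PD = N(−d₂) = N(-2.601211) = 0.004645

PD=0.0046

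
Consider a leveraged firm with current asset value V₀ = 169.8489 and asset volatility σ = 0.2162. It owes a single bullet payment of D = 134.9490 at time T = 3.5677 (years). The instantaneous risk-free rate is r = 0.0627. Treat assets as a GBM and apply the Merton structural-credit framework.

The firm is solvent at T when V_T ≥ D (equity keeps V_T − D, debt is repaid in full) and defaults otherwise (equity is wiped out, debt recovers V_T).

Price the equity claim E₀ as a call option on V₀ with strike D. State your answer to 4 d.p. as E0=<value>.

d₁ = [ln(V₀/D) + (r + σ²/2)T] / (σ√T)
   = [ln(169.8489/134.9490) + (0.0627 + 0.5·0.2162²)·3.5677] / (0.2162·√3.5677)
   = [0.230012 + 0.307076] / 0.408366 = 1.315213
d₂ = d₁ − σ√T = 1.315213 − 0.408366 = 0.906847
N(d₁) = 0.905781,  N(d₂) = 0.817756,  e^(−rT) = 0.799559
E₀ = V₀·N(d₁) − D·e^(−rT)·N(d₂)
   = 169.8489·0.905781 − 134.9490·0.799559·0.817756 = 65.610239

E0=65.6102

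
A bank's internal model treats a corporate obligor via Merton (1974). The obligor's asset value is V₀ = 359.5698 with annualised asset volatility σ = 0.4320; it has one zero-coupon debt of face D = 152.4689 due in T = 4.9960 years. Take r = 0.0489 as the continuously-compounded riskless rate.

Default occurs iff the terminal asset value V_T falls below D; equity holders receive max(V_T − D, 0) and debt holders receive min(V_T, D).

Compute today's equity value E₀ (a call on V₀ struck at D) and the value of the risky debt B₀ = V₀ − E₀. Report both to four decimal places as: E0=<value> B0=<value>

d₁ = [ln(V₀/D) + (r + σ²/2)T] / (σ√T)
   = [ln(359.5698/152.4689) + (0.0489 + 0.5·0.4320²)·4.9960] / (0.4320·√4.9960)
   = [0.857948 + 0.710491] / 0.965595 = 1.624324
d₂ = d₁ − σ√T = 1.624324 − 0.965595 = 0.658729
N(d₁) = 0.947847,  N(d₂) = 0.744965,  e^(−rT) = 0.783249
E₀ = V₀·N(d₁) − D·e^(−rT)·N(d₂)
   = 359.5698·0.947847 − 152.4689·0.783249·0.744965 = 251.852449
B₀ = V₀ − E₀ = 359.5698 − 251.852449 = 107.717351

E0=251.8524 B0=107.7174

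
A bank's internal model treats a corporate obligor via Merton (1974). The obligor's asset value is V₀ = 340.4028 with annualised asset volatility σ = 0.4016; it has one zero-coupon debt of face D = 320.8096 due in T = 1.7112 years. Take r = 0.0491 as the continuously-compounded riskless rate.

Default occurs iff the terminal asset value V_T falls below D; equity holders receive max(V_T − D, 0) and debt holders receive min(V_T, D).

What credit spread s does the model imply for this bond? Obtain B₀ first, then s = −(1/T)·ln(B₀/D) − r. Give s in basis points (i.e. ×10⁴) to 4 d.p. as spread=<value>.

d₁ = [ln(V₀/D) + (r + σ²/2)T] / (σ√T)
   = [ln(340.4028/320.8096) + (0.0491 + 0.5·0.4016²)·1.7112] / (0.4016·√1.7112)
   = [0.059282 + 0.222013] / 0.525344 = 0.535449
d₂ = d₁ − σ√T = 0.535449 − 0.525344 = 0.010105
N(d₁) = 0.703830,  N(d₂) = 0.504031,  e^(−rT) = 0.919413
E₀ = V₀·N(d₁) − D·e^(−rT)·N(d₂)
   = 340.4028·0.703830 − 320.8096·0.919413·0.504031 = 90.918557
B₀ = V₀ − E₀ = 340.4028 − 90.918557 = 249.484243
spread = −(1/T)·ln(B₀/D) − r = −(1/1.7112)·ln(249.484243/320.8096) − 0.0491 = 0.09784486
in basis points: 0.09784486 × 10⁴ = 978.4486 bp

spread=978.4486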